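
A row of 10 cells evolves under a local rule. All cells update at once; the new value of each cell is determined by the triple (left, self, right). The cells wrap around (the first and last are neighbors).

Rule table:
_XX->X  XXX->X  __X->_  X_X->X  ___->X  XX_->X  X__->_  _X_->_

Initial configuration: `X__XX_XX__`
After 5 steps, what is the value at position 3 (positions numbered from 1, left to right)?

___XXXXX__
XX_XXXXX_X
XXXXXXXXXX
XXXXXXXXXX  (fixed point — unchanged through step 5)
position 3 holds X

X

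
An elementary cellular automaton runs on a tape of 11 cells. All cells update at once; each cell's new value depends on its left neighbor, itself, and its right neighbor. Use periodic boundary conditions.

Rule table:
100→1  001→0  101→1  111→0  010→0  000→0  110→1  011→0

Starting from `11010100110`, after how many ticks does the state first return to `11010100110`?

01101010011
10110101001
11011010100
01101101010
00110110101
10011011010
01001101101
10100110110
01010011011
10101001101
11010100110

11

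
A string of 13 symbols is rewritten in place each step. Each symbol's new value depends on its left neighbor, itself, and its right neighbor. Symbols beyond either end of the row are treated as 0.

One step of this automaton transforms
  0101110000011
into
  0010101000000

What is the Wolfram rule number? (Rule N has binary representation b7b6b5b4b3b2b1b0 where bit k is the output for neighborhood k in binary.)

position 4: 111 → 1  (bit 7 = 1)
position 5: 110 → 0  (bit 6 = 0)
position 2: 101 → 1  (bit 5 = 1)
position 6: 100 → 1  (bit 4 = 1)
position 3: 011 → 0  (bit 3 = 0)
position 1: 010 → 0  (bit 2 = 0)
position 0: 001 → 0  (bit 1 = 0)
position 7: 000 → 0  (bit 0 = 0)
bits b7..b0 = 10110000 = 176

176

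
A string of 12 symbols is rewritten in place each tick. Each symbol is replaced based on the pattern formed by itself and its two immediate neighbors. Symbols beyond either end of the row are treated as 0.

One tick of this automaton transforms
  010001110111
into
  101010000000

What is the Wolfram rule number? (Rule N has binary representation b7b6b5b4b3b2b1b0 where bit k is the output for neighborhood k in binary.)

18

position 6: 111 → 0  (bit 7 = 0)
position 7: 110 → 0  (bit 6 = 0)
position 8: 101 → 0  (bit 5 = 0)
position 2: 100 → 1  (bit 4 = 1)
position 5: 011 → 0  (bit 3 = 0)
position 1: 010 → 0  (bit 2 = 0)
position 0: 001 → 1  (bit 1 = 1)
position 3: 000 → 0  (bit 0 = 0)
bits b7..b0 = 00010010 = 18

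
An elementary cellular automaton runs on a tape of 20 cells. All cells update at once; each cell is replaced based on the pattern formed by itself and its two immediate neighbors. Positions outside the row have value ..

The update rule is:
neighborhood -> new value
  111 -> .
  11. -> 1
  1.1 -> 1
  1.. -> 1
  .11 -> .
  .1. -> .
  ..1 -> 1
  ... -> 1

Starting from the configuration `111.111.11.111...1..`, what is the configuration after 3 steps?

step 1: ..11..11.11..1111.11
step 2: 11.111.11.111...11.1
step 3: .11..11.11..1111.11.

.11..11.11..1111.11.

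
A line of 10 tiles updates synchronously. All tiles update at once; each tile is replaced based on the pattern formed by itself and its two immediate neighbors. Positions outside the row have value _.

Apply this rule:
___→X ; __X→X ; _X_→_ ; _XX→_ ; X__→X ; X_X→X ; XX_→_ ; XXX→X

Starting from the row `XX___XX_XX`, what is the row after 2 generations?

XX_X_XX_XX

__XXX__X__
XX_X_XX_XX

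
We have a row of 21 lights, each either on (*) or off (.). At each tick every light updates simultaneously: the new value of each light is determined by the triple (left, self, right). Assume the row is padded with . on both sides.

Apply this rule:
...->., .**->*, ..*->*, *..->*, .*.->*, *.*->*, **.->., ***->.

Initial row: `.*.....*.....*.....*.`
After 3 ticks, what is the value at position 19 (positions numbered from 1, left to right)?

***...***...***...***
*..*.**..*.**..*.**..
******.*****.*****.*.
position 19 holds .

.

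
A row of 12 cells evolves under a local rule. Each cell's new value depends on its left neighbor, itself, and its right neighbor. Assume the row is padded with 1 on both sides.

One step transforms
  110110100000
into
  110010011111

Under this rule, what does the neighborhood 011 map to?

At position 3 the neighborhood is 011; the next row has 0 there.

0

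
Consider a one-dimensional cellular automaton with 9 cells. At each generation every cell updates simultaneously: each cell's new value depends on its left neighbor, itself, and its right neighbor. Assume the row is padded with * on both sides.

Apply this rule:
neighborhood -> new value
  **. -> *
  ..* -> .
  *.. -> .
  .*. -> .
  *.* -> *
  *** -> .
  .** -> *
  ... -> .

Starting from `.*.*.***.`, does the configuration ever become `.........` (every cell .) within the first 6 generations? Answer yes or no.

no

generation 1: *.*.**.**
generation 2: **.*****.
generation 3: .***...**
generation 4: **.*...*.
generation 5: .**.....*
generation 6: ***.....*
generation 6 is ***.....*, still not uniform .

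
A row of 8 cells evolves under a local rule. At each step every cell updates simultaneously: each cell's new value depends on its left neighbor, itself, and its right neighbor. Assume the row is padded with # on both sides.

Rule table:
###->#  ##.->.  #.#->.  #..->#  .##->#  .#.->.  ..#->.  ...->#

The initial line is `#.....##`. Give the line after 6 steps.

.####.##
.###..##
.##.#.##
.#....##
..###.##
#.##..##

#.##..##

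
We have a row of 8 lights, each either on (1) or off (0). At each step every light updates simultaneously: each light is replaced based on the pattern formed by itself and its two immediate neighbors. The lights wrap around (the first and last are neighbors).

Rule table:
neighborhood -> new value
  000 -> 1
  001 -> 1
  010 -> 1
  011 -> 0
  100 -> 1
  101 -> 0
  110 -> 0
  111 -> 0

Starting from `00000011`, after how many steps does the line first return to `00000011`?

step 1: 11111100
step 2: 00000011

2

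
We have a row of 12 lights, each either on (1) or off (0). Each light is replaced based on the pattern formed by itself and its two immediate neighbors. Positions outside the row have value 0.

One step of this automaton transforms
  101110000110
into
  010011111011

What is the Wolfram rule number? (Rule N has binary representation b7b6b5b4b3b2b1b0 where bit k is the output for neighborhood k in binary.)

115

position 3: 111 → 0  (bit 7 = 0)
position 4: 110 → 1  (bit 6 = 1)
position 1: 101 → 1  (bit 5 = 1)
position 5: 100 → 1  (bit 4 = 1)
position 2: 011 → 0  (bit 3 = 0)
position 0: 010 → 0  (bit 2 = 0)
position 8: 001 → 1  (bit 1 = 1)
position 6: 000 → 1  (bit 0 = 1)
bits b7..b0 = 01110011 = 115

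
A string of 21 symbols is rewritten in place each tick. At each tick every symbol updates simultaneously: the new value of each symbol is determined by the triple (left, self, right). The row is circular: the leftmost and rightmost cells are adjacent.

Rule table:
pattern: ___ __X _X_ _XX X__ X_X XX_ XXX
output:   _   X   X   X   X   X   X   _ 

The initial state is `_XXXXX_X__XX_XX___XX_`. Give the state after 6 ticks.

tick 1: XX___XXXXXXXXXXX_XXXX
tick 2: _XX_XX_________XXX___
tick 3: XXXXXXX_______XX_XX__
tick 4: X_____XX_____XXXXXXXX
tick 5: XX___XXXX___XX_______
tick 6: XXX_XX__XX_XXXX_____X

XXX_XX__XX_XXXX_____X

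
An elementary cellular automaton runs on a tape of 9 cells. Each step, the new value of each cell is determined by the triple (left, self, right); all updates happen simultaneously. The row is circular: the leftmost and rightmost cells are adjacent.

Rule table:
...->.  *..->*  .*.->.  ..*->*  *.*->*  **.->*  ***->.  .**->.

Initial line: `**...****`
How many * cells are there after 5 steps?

.**.*....
*.**.*...
.*.**.*.*
*.*.**.*.
.*.*.**.*
count of *: 5

5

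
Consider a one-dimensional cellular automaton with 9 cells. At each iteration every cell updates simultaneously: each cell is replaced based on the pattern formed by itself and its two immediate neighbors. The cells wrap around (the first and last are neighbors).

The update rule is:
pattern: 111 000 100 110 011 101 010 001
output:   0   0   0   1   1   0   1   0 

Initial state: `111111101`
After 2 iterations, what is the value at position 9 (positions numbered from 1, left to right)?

1

000000101
000000101
position 9 holds 1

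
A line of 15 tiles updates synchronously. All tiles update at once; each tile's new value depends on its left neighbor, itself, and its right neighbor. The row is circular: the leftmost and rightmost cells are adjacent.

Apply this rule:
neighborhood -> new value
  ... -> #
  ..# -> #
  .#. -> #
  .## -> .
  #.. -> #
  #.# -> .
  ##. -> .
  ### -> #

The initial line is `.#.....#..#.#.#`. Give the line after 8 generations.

.##########.#.#
..########..#.#
##.######.###.#
#...####...#...
####.##.#######
###......######
##.######.#####
#...####...####

#...####...####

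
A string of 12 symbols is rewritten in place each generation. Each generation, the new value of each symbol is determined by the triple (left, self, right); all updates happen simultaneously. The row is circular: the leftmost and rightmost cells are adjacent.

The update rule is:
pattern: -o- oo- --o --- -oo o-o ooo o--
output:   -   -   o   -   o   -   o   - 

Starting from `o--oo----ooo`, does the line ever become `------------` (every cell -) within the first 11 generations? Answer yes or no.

--oo----oooo
-oo----oooo-
oo----oooo--
o----oooo--o
----oooo--oo
---oooo--oo-
--oooo--oo--
-oooo--oo---
oooo--oo----
ooo--oo----o
oo--oo----oo
generation 11 is oo--oo----oo, still not uniform -

no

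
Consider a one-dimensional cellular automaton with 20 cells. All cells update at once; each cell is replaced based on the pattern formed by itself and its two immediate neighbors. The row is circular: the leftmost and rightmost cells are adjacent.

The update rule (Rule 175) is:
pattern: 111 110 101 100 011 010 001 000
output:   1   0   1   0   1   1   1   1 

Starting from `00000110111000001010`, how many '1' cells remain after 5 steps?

16

11111101110011111110
11111011100111111101
11110111001111111011
11101110011111110111
11011100111111101111
count of 1: 16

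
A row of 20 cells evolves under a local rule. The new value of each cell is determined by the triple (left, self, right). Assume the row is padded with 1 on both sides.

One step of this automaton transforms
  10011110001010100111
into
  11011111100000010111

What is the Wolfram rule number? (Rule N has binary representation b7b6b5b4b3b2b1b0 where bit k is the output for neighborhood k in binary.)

position 4: 111 → 1  (bit 7 = 1)
position 0: 110 → 1  (bit 6 = 1)
position 11: 101 → 0  (bit 5 = 0)
position 1: 100 → 1  (bit 4 = 1)
position 3: 011 → 1  (bit 3 = 1)
position 10: 010 → 0  (bit 2 = 0)
position 2: 001 → 0  (bit 1 = 0)
position 8: 000 → 1  (bit 0 = 1)
bits b7..b0 = 11011001 = 217

217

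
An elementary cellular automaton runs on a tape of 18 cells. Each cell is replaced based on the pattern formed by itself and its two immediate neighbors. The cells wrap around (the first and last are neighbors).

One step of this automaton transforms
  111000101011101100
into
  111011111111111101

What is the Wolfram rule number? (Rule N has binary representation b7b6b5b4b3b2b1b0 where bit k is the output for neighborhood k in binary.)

position 1: 111 → 1  (bit 7 = 1)
position 2: 110 → 1  (bit 6 = 1)
position 7: 101 → 1  (bit 5 = 1)
position 3: 100 → 0  (bit 4 = 0)
position 0: 011 → 1  (bit 3 = 1)
position 6: 010 → 1  (bit 2 = 1)
position 5: 001 → 1  (bit 1 = 1)
position 4: 000 → 1  (bit 0 = 1)
bits b7..b0 = 11101111 = 239

239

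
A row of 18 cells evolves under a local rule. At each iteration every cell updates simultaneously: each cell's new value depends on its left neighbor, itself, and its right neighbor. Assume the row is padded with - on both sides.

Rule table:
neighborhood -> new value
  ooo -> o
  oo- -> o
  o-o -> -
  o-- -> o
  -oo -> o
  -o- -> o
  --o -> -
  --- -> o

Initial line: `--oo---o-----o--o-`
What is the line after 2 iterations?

o-oooo-ooooo-oo-oo

o-oooo-ooooo-oo-oo
o-oooo-ooooo-oo-oo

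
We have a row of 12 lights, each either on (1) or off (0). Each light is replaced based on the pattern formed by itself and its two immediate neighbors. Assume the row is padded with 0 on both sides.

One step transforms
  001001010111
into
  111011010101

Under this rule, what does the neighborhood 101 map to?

0

At position 6 the neighborhood is 101; the next row has 0 there.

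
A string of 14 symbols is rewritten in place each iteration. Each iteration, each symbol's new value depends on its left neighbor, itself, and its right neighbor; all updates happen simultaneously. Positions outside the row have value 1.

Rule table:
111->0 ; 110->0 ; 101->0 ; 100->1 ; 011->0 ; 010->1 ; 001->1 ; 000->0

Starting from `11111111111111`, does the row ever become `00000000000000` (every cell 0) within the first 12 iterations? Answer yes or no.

00000000000000
all cells are 0 at iteration 1

yes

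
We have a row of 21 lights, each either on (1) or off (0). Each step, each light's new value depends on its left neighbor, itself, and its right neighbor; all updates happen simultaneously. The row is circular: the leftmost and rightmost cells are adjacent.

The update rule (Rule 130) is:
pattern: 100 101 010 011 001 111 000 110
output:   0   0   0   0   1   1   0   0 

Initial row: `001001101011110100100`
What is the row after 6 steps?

step 1: 010010000001100001000
step 2: 100100000010000010000
step 3: 001000000100000100001
step 4: 010000001000001000010
step 5: 100000010000010000100
step 6: 000000100000100001001

000000100000100001001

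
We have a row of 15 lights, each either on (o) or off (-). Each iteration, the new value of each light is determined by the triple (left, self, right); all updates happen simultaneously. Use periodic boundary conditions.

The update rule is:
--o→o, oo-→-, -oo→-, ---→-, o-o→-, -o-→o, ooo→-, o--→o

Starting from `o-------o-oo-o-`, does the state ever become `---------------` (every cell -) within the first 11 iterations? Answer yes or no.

yes

iteration 1: oo-----oo----o-
iteration 2: --o---o--o--oo-
iteration 3: -ooo-ooooooo--o
iteration 4: ------------ooo
iteration 5: o----------o---
iteration 6: oo--------ooo-o
iteration 7: --o------o-----
iteration 8: -ooo----ooo----
iteration 9: o---o--o---o---
iteration 10: oo-oooooo-ooo-o
iteration 11: ---------------
all cells are - at iteration 11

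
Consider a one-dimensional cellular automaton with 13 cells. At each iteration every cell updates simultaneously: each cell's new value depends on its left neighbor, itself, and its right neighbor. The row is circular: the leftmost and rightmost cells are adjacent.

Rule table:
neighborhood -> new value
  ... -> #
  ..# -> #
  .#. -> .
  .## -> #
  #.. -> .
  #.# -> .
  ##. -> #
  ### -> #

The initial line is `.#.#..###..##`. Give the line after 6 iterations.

.########.###

iteration 1: .....####.###
iteration 2: .########.###
iteration 3: .########.###  (fixed point — unchanged through iteration 6)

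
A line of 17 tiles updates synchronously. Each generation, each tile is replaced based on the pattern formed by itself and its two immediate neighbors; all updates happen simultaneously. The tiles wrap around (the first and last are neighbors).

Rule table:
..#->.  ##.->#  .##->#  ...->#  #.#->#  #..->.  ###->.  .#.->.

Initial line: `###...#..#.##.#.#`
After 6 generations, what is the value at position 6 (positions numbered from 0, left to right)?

.

..#.#.....####.##
...#..###.#..####
.#....#.##...#..#
#..##..###.#.....
...##..#.##..###.
##.##...###..#.#.
position 6 holds .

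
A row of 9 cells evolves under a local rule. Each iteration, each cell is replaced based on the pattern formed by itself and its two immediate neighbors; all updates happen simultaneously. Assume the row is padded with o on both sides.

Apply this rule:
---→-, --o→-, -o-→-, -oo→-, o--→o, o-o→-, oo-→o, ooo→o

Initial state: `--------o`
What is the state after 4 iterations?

oooo-----

o--------
oo-------
ooo------
oooo-----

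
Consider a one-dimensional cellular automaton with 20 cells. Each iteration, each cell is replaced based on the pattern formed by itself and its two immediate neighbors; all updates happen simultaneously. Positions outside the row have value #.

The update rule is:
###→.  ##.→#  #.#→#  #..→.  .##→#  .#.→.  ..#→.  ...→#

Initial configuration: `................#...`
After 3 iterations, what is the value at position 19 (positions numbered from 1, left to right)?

.##############...#.
##............#.#..#
.#.##########..#...#
position 19 holds .

.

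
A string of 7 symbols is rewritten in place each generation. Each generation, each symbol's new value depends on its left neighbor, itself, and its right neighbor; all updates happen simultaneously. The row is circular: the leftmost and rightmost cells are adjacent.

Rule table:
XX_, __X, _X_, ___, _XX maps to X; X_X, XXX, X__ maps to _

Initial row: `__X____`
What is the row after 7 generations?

XXX_XXX
__X_X__
XXX_X_X
__X_X_X
_XX_X_X
_XX_X_X  (fixed point — unchanged through generation 7)

_XX_X_X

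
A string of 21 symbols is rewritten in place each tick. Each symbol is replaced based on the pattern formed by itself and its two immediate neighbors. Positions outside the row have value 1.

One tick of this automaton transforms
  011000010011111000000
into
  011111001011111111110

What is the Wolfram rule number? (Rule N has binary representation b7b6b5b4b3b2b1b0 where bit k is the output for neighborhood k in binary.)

position 11: 111 → 1  (bit 7 = 1)
position 2: 110 → 1  (bit 6 = 1)
position 0: 101 → 0  (bit 5 = 0)
position 3: 100 → 1  (bit 4 = 1)
position 1: 011 → 1  (bit 3 = 1)
position 7: 010 → 0  (bit 2 = 0)
position 6: 001 → 0  (bit 1 = 0)
position 4: 000 → 1  (bit 0 = 1)
bits b7..b0 = 11011001 = 217

217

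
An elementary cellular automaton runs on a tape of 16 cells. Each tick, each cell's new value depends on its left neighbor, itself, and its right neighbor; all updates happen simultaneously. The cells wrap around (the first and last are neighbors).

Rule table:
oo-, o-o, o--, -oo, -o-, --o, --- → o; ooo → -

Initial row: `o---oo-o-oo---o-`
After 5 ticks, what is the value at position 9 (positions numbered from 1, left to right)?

tick 1: oooooooooooooooo
tick 2: ----------------
tick 3: oooooooooooooooo  (repeats tick 1; period 2)
tick 5: oooooooooooooooo
position 9 holds o

o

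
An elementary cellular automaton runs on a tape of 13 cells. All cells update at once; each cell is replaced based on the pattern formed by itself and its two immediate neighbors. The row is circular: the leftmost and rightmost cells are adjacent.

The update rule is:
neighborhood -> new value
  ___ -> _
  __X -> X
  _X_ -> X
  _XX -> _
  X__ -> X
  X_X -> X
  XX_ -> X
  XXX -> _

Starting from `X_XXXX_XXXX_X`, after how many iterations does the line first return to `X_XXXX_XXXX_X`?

3

XX___XX___XX_
_XX_X_XX_X_XX
X_XXXX_XXXX_X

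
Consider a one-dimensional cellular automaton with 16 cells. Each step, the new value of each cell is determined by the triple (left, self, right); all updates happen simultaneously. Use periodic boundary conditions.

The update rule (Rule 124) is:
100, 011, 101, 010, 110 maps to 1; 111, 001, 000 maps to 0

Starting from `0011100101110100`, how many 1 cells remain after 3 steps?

0010110111011110
0011111101110011
1010000111011011
count of 1: 9

9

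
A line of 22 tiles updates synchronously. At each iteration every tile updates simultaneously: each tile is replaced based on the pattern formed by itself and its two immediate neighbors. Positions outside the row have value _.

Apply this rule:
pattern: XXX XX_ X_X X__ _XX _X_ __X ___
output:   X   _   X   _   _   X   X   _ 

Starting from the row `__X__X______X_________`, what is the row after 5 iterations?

_______XX_____________

_XX_XX_____XX_________
X__X______X___________
X_XX_____XX___________
XX______X_____________
_______XX_____________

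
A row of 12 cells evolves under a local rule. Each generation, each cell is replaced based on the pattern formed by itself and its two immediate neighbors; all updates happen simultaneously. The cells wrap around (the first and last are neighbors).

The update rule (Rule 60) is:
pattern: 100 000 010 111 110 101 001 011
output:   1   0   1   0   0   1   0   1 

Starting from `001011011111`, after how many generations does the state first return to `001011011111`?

101110110000
111001101000
100101011100
110111110010
101100001011
011010001110
010111001001
111100101101
000010111011
100011100110
110010010101
001011011111

12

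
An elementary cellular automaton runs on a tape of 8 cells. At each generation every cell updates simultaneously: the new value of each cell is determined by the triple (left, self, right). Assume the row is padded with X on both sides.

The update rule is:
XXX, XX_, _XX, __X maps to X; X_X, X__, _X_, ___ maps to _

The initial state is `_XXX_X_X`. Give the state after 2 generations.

_XXX___X
_XXX__XX

_XXX__XX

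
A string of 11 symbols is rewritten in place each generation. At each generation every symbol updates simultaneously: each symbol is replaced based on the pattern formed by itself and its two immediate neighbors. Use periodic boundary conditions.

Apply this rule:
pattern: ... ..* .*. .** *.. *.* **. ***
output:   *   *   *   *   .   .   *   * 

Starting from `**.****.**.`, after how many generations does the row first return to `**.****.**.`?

generation 1: **.****.**.

1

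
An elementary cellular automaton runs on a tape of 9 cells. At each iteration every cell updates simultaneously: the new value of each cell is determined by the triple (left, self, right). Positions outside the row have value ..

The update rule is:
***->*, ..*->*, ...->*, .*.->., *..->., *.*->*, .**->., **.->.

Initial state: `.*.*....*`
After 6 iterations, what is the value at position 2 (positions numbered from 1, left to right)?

.

iteration 1: *.*..***.
iteration 2: .*..*.*..
iteration 3: *..*.*..*
iteration 4: ..*.*..*.
iteration 5: **.*..*..
iteration 6: ..*..*..*
position 2 holds .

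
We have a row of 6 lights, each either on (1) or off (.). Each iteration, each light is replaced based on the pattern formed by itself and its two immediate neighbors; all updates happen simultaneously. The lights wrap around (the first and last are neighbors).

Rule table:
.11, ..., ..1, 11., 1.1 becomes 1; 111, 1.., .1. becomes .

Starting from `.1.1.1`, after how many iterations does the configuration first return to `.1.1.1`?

2

iteration 1: 1.1.1.
iteration 2: .1.1.1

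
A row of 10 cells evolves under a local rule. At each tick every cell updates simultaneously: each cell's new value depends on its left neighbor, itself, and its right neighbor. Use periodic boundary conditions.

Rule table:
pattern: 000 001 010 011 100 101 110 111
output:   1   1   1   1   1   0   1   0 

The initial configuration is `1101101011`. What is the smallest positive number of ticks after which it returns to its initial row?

2

tick 1: 0101101010
tick 2: 1101101011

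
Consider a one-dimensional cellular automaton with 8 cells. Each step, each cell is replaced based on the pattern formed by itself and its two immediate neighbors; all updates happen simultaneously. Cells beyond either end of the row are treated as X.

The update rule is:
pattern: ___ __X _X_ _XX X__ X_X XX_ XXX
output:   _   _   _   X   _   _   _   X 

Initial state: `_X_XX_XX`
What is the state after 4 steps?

______XX

step 1: ___X__XX
step 2: ______XX
step 3: ______XX  (fixed point — unchanged through step 4)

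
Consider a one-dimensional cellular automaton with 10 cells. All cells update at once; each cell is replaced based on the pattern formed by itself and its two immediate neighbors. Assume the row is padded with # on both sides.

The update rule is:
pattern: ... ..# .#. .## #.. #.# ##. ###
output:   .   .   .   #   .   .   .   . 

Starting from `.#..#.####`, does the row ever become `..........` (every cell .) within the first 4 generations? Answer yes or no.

yes

generation 1: ......#...
generation 2: ..........
all cells are . at generation 2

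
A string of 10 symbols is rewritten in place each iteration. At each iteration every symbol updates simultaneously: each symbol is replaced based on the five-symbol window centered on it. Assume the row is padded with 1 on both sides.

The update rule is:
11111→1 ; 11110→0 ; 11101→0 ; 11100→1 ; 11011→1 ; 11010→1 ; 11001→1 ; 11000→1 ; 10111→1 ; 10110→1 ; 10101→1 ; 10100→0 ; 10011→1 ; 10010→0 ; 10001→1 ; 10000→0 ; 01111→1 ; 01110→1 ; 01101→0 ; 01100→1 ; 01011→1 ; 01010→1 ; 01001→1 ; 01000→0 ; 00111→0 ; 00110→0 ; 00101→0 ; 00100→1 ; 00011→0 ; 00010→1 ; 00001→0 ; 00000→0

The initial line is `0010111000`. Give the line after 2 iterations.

1110111001

1001111110
1110111001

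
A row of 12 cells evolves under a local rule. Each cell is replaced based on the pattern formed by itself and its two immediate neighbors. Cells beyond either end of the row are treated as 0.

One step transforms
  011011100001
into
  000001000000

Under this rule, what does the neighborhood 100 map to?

0

At position 7 the neighborhood is 100; the next row has 0 there.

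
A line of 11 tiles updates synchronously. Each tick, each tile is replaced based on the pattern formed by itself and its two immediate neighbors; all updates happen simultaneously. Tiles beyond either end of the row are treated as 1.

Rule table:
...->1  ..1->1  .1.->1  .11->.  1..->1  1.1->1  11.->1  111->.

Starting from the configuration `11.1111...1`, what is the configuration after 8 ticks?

111...11111

.11...1111.
1.1111...11
11...1111..
.1111...111
1...1111...
1111...1111
...1111....
111...11111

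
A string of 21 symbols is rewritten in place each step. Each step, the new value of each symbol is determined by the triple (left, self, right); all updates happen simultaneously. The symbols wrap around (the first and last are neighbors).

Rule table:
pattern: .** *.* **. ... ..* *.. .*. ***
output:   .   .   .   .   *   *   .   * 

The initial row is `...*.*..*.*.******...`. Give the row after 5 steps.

..*...**.....****.*..
.*.*.*..*...*.**...*.
*.....**.*.*....*.*.*
.*...*......*..*.....
*.*.*.*....*.**.*....

*.*.*.*....*.**.*....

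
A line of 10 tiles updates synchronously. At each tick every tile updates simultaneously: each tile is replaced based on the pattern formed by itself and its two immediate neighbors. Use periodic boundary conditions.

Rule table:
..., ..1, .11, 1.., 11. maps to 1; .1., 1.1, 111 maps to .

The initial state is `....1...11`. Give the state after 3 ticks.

111...1111

tick 1: 1111.11111
tick 2: ...1.1....
tick 3: 111...1111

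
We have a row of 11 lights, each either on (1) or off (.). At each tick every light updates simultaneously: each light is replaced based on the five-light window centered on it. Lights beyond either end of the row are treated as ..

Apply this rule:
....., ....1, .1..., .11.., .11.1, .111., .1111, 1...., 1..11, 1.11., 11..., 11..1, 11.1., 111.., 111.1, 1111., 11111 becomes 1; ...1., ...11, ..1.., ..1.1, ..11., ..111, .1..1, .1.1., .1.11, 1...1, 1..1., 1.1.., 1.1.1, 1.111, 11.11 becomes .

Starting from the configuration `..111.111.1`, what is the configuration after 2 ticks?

1..11..111.
..1.111.111

..1.111.111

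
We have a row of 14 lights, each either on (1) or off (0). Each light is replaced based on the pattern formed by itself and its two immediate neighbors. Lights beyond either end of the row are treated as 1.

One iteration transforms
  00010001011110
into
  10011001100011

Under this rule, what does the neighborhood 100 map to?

1

At position 0 the neighborhood is 100; the next row has 1 there.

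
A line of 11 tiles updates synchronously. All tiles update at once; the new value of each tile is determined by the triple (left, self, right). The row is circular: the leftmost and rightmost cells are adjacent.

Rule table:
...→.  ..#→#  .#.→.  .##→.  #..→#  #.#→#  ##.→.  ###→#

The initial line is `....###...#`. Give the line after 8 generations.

#..#.#.#.#.
.##.#.#.#.#
#..#.#.#.#.  (repeats generation 1; period 2)
generation 8: .##.#.#.#.#

.##.#.#.#.#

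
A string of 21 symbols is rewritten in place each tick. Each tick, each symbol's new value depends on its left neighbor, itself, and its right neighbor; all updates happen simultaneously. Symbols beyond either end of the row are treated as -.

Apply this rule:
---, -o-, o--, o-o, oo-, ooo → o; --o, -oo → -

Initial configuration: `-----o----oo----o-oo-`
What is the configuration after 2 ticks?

-oooo-oooo--oooo-oo-o

oooo-oooo--oooo-oo-oo
-oooo-oooo--oooo-oo-o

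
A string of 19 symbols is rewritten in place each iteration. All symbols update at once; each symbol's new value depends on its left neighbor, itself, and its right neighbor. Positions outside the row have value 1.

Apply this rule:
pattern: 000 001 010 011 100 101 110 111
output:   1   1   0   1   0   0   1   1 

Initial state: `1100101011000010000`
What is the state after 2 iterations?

1101000011011100111
1100011111011101111

1100011111011101111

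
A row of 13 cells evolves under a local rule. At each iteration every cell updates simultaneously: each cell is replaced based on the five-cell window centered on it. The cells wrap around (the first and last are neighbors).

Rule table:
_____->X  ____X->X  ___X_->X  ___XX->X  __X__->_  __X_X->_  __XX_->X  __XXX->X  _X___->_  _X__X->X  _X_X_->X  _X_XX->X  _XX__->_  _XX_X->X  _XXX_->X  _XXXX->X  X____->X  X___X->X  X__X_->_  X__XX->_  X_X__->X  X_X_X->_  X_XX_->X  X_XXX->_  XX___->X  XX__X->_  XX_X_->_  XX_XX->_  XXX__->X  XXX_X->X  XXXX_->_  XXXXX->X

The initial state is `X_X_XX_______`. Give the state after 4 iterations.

X__XX__XX__XX

_X_XX_XXXXXXX
__XXX__XXXX_X
X_XXX__XX_X_X
X__XX__XX__XX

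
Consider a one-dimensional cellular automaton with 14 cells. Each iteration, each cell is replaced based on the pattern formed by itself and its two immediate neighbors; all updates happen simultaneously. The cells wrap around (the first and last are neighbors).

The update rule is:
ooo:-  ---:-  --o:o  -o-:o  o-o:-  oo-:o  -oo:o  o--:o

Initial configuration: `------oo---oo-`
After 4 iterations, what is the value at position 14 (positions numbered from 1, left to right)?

iteration 1: -----oooo-oooo
iteration 2: o---oo--o-o--o
iteration 3: oo-oooooo-oooo
iteration 4: -o-o----o-o---
position 14 holds -

-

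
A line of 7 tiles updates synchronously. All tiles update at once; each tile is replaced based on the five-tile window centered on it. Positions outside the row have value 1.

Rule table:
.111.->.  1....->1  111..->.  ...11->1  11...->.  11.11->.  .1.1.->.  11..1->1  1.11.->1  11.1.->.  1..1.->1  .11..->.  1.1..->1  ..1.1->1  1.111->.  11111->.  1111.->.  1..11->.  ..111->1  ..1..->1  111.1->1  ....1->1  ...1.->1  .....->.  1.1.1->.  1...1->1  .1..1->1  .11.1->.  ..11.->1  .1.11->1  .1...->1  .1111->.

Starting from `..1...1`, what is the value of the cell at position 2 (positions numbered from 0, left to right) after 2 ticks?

1111111
.......
position 2 holds .

.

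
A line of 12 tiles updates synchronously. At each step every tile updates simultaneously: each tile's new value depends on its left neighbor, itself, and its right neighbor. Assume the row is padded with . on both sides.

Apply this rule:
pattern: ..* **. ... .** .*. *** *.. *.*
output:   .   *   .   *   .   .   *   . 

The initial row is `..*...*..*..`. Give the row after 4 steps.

...*...*..*.
....*...*..*
.....*...*..
......*...*.

......*...*.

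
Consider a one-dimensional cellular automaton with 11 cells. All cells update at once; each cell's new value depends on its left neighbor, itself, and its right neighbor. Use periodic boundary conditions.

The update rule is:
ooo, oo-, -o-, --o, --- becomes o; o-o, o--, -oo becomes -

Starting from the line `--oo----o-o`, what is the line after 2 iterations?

-o-o--ooo-o

iteration 1: -o-o-oooo-o
iteration 2: -o-o--ooo-o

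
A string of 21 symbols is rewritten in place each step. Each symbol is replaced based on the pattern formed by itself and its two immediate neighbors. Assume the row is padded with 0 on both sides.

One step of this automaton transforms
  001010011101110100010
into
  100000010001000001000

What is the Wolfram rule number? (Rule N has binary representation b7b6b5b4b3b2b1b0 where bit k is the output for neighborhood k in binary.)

position 8: 111 → 0  (bit 7 = 0)
position 9: 110 → 0  (bit 6 = 0)
position 3: 101 → 0  (bit 5 = 0)
position 5: 100 → 0  (bit 4 = 0)
position 7: 011 → 1  (bit 3 = 1)
position 2: 010 → 0  (bit 2 = 0)
position 1: 001 → 0  (bit 1 = 0)
position 0: 000 → 1  (bit 0 = 1)
bits b7..b0 = 00001001 = 9

9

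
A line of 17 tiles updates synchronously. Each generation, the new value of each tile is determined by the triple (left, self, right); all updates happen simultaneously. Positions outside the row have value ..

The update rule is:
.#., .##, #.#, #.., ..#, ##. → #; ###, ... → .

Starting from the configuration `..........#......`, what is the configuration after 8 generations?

..##............#

generation 1: .........###.....
generation 2: ........##.##....
generation 3: .......#######...
generation 4: ......##.....##..
generation 5: .....####...####.
generation 6: ....##..##.##..##
generation 7: ...##############
generation 8: ..##............#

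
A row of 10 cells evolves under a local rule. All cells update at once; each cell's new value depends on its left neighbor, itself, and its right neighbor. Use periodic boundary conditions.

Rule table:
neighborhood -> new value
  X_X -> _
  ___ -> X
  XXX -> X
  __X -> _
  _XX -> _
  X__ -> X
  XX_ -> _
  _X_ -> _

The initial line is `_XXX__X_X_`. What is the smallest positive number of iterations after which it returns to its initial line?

__X_X____X
X____XXX__
_XXX__X_X_

3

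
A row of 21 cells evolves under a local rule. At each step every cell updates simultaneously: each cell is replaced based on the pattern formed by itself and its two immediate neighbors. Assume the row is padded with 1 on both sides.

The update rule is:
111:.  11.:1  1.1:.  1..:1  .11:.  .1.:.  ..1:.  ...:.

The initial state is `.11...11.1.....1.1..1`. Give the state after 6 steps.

1..11..11...1..1.....

..11...1..1.......1..
1..11...1..1.......1.
11..11...1..1........
.11..11...1..1.......
..11..11...1..1......
1..11..11...1..1.....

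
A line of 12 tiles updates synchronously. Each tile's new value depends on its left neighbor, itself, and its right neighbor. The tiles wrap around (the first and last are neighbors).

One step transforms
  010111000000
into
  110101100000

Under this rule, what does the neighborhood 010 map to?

At position 1 the neighborhood is 010; the next row has 1 there.

1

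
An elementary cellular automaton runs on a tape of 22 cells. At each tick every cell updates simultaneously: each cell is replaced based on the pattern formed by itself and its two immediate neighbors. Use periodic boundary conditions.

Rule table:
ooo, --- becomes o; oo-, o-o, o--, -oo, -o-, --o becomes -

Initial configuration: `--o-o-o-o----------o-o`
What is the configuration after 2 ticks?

----------oooooooo----
ooooooooo--oooooo--ooo

ooooooooo--oooooo--ooo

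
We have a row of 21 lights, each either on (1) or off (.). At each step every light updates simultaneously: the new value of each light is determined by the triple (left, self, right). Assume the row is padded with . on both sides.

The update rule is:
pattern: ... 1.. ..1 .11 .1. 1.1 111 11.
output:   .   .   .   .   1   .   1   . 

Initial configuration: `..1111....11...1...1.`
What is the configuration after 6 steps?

...............1...1.

step 1: ...11..........1...1.
step 2: ...............1...1.
step 3: ...............1...1.  (fixed point — unchanged through step 6)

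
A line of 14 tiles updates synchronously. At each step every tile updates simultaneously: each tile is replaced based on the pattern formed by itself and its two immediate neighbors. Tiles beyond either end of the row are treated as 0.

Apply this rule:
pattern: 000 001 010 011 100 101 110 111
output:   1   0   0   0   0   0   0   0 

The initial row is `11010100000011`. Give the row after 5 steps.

00000001111000

step 1: 00000001111000
step 2: 11111100000011
step 3: 00000001111000  (repeats step 1; period 2)
step 5: 00000001111000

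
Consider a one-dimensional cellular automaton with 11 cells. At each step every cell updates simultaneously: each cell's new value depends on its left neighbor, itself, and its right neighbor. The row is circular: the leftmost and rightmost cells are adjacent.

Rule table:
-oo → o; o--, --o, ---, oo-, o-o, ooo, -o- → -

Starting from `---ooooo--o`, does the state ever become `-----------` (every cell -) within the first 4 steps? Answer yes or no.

yes

---o-------
-----------
all cells are - at step 2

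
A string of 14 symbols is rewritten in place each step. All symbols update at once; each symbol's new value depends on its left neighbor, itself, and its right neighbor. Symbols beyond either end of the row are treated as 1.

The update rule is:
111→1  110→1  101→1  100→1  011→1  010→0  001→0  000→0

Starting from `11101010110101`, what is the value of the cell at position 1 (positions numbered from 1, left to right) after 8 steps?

1

step 1: 11110101111011
step 2: 11111011111111
step 3: 11111111111111
step 4: 11111111111111  (fixed point — unchanged through step 8)
position 1 holds 1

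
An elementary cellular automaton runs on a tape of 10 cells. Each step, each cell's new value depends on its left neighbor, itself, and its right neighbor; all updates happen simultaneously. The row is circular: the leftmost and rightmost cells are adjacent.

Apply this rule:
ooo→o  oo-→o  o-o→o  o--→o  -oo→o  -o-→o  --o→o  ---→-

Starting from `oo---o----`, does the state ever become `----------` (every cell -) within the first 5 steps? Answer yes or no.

no

ooo-ooo--o
oooooooooo
oooooooooo  (fixed point — unchanged through step 5)
step 5 is oooooooooo, still not uniform -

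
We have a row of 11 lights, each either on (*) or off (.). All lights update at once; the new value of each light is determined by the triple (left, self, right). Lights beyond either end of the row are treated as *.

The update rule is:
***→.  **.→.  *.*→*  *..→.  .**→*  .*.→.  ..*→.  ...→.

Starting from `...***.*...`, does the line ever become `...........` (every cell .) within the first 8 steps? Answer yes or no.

yes

...*..*....
...........
all cells are . at step 2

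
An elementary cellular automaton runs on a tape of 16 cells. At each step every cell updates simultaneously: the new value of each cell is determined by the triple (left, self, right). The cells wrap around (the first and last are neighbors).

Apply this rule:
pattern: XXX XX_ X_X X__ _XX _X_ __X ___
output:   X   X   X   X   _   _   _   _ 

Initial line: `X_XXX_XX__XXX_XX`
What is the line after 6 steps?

XXX_XXX_XXX_XX__

step 1: XX_XXX_XX__XXX_X
step 2: XXX_XXX_XX__XXX_
step 3: _XXX_XXX_XX__XXX
step 4: X_XXX_XXX_XX__XX
step 5: XX_XXX_XXX_XX__X
step 6: XXX_XXX_XXX_XX__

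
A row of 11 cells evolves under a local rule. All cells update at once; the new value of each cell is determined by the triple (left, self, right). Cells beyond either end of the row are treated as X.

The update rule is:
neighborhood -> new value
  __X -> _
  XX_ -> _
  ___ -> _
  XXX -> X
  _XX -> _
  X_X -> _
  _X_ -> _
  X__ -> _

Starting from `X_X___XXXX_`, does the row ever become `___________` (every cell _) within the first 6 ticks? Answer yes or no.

tick 1: _______XX__
tick 2: ___________
all cells are _ at tick 2

yes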